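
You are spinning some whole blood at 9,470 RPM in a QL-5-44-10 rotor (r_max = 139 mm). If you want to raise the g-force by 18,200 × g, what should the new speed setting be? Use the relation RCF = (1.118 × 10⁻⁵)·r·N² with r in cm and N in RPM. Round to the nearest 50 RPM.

14400 RPM

r = 139 mm = 13.9 cm
Current RCF = 1.118 × 10⁻⁵ × 13.9 × (9470)² = 1.118 × 10⁻⁵ × 13.9 × 89,680,900 ≈ 13,936.6 × g
Target RCF = 13,936.6 + 18,200 = 32,136.6 × g
N² = 32,136.6 / (15.5402 × 10⁻⁵) = 206,796,566
N ≈ √206,796,566 ≈ 14,380.4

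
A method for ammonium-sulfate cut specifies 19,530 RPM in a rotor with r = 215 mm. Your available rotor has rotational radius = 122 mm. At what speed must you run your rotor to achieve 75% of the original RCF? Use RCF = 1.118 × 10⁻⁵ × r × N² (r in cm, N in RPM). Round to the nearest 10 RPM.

22450 RPM

Original rotor: r = 215 mm = 21.5 cm
RCF = 1.118 × 10⁻⁵ × r × N²
RCF_original = 1.118 × 10⁻⁵ × 21.5 × (19530)² = 1.118 × 10⁻⁵ × 21.5 × 381,420,900 ≈ 91,682.1 × g
Target RCF = 0.75 × 91,682.1 ≈ 68,761.6 × g
Your rotor: r = 122 mm = 12.2 cm
68,761.6 = 1.118 × 10⁻⁵ × 12.2 × N²
N² = 68,761.6 / (13.6396 × 10⁻⁵) = 504,132,086
N ≈ √504,132,086 ≈ 22,452.9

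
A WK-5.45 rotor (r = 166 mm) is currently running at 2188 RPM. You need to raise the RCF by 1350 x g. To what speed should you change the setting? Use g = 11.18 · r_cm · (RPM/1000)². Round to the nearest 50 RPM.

r = 166 mm = 16.6 cm
Current RCF = 11.18 × 16.6 × (2.188)² = 11.18 × 16.6 × 4.787344 ≈ 888.5 × g
Target RCF = 888.5 + 1,350 = 2,238.5 × g
(N/1000)² = 2,238.5 / 185.588 = 12.06166
N = 1000 × √12.06166 ≈ 3,473.0

N₂ ≈ 3450 RPM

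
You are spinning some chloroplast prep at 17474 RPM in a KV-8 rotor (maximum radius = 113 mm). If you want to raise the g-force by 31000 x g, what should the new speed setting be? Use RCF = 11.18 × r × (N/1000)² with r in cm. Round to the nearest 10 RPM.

23470 RPM

r = 113 mm = 11.3 cm
Current RCF = 11.18 × 11.3 × (17.474)² = 11.18 × 11.3 × 305.340676 ≈ 38,574.9 × g
Target RCF = 38,574.9 + 31,000 = 69,574.9 × g
(N/1000)² = 69,574.9 / 126.334 = 550.7219
N = 1000 × √550.7219 ≈ 23,467.5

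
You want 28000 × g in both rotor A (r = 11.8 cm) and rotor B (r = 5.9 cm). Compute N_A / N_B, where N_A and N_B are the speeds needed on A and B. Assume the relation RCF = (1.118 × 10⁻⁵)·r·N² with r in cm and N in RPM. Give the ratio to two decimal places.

0.71

At fixed RCF, N ∝ 1/√r, so N_A/N_B = √(r_B/r_A) = √(5.9/11.8) = √0.500000 = 0.7071.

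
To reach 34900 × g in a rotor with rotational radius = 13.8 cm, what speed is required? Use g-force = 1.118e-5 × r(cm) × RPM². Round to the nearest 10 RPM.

34,900 = 1.118 × 10⁻⁵ × 13.8 × N²
N² = 34,900 / (15.4284 × 10⁻⁵) = 226,206,217
N ≈ √226,206,217 ≈ 15,040.2

N ≈ 15040 RPM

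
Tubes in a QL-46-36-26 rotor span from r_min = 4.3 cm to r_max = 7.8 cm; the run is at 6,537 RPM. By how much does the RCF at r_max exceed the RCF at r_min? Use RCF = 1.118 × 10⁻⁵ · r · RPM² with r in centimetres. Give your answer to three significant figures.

≈ 1670 g

RCF_max = 1.118 × 10⁻⁵ × 7.8 × (6537)² = 1.118 × 10⁻⁵ × 7.8 × 42,732,369 ≈ 3,726.4 × g
RCF_min = 1.118 × 10⁻⁵ × 4.3 × (6537)² = 1.118 × 10⁻⁵ × 4.3 × 42,732,369 ≈ 2,054.3 × g
ΔRCF = 3,726.4 − 2,054.3 = 1,672.1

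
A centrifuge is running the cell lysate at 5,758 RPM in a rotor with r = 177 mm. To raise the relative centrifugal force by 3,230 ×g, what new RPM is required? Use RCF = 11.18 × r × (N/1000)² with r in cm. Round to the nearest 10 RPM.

r = 177 mm = 17.7 cm
Current RCF = 11.18 × 17.7 × (5.758)² = 11.18 × 17.7 × 33.154564 ≈ 6,560.8 × g
Target RCF = 6,560.8 + 3,230 = 9,790.8 × g
(N/1000)² = 9,790.8 / 197.886 = 49.47697
N = 1000 × √49.47697 ≈ 7,034.0

7030 RPM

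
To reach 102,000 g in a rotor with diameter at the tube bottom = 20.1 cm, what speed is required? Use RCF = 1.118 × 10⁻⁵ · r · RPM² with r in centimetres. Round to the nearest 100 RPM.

r = 20.1 / 2 = 10.05 cm
102,000 = 1.118 × 10⁻⁵ × 10.05 × N²
N² = 102,000 / (11.2359 × 10⁻⁵) = 907,804,448
N ≈ √907,804,448 ≈ 30,129.8

N ≈ 30100 RPM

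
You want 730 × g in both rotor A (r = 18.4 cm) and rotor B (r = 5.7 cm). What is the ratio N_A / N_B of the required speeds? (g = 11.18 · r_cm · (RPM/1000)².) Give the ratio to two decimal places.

0.56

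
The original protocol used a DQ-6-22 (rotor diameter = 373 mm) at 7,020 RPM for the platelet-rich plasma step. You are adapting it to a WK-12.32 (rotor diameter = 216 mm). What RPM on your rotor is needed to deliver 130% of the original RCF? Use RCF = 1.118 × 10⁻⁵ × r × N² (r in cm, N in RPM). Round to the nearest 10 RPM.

≈ 10520 RPM

Original rotor: r = 373 mm / 2 = 186.5 mm = 18.65 cm
RCF = 1.118 × 10⁻⁵ × r × N²
RCF_original = 1.118 × 10⁻⁵ × 18.65 × (7020)² = 1.118 × 10⁻⁵ × 18.65 × 49,280,400 ≈ 10,275.3 × g
Target RCF = 1.3 × 10,275.3 ≈ 13,357.9 × g
Your rotor: r = 216 mm / 2 = 108 mm = 10.8 cm
13,357.9 = 1.118 × 10⁻⁵ × 10.8 × N²
N² = 13,357.9 / (12.0744 × 10⁻⁵) = 110,629,928
N ≈ √110,629,928 ≈ 10,518.1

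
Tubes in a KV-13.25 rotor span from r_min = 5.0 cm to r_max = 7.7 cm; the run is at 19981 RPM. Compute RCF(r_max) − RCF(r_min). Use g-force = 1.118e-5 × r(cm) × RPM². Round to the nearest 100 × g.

ΔRCF ≈ 12100 ×g

RCF_max = 1.118 × 10⁻⁵ × 7.7 × (19981)² = 1.118 × 10⁻⁵ × 7.7 × 399,240,361 ≈ 34,369 × g
RCF_min = 1.118 × 10⁻⁵ × 5 × (19981)² = 1.118 × 10⁻⁵ × 5 × 399,240,361 ≈ 22,317.5 × g
ΔRCF = 34,369 − 22,317.5 = 12,051.5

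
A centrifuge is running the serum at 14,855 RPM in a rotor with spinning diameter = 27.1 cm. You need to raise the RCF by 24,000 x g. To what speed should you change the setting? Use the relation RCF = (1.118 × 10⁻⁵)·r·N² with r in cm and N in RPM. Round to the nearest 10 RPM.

r = 27.1 / 2 = 13.55 cm
Current RCF = 1.118 × 10⁻⁵ × 13.55 × (14855)² = 1.118 × 10⁻⁵ × 13.55 × 220,671,025 ≈ 33,429.2 × g
Target RCF = 33,429.2 + 24,000 = 57,429.2 × g
N² = 57,429.2 / (15.1489 × 10⁻⁵) = 379,098,152
N ≈ √379,098,152 ≈ 19,470.4

19470 RPM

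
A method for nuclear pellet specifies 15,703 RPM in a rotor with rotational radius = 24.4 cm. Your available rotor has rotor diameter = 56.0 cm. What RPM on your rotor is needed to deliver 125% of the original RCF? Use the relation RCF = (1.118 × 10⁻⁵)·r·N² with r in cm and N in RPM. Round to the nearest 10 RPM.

16390 RPM

RCF_original = 1.118 × 10⁻⁵ × 24.4 × (15703)² = 1.118 × 10⁻⁵ × 24.4 × 246,584,209 ≈ 67,266.2 × g
Target RCF = 1.25 × 67,266.2 ≈ 84,082.8 × g
Your rotor: r = 56.0 / 2 = 28 cm
84,082.8 = 1.118 × 10⁻⁵ × 28 × N²
N² = 84,082.8 / (31.304 × 10⁻⁵) = 268,600,818
N ≈ √268,600,818 ≈ 16,389.0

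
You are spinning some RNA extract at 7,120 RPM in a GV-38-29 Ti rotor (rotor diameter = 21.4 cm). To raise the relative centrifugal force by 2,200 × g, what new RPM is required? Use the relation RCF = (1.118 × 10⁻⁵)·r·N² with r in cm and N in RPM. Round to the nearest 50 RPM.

N₂ ≈ 8300 RPM

r = 21.4 / 2 = 10.7 cm
Current RCF = 1.118 × 10⁻⁵ × 10.7 × (7120)² = 1.118 × 10⁻⁵ × 10.7 × 50,694,400 ≈ 6,064.4 × g
Target RCF = 6,064.4 + 2,200 = 8,264.4 × g
N² = 8,264.4 / (11.9626 × 10⁻⁵) = 69,085,316
N ≈ √69,085,316 ≈ 8,311.8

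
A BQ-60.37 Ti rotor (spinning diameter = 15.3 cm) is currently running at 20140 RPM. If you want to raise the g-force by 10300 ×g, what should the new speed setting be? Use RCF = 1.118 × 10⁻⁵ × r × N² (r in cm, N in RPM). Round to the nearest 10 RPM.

≈ 22940 RPM

r = 15.3 / 2 = 7.65 cm
Current RCF = 1.118 × 10⁻⁵ × 7.65 × (20140)² = 1.118 × 10⁻⁵ × 7.65 × 405,619,600 ≈ 34,691.4 × g
Target RCF = 34,691.4 + 10,300 = 44,991.4 × g
N² = 44,991.4 / (8.5527 × 10⁻⁵) = 526,049,084
N ≈ √526,049,084 ≈ 22,935.8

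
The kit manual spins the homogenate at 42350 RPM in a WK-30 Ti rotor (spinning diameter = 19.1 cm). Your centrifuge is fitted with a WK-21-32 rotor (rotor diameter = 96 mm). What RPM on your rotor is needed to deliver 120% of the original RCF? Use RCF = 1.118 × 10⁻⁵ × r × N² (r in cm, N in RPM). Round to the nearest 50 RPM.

≈ 65450 RPM

Original rotor: r = 19.1 / 2 = 9.55 cm
RCF_original = 1.118 × 10⁻⁵ × 9.55 × (42350)² = 1.118 × 10⁻⁵ × 9.55 × 1,793,522,500 ≈ 191,492.6 × g
Target RCF = 1.2 × 191,492.6 ≈ 229,791.1 × g
Your rotor: r = 96 mm / 2 = 48 mm = 4.8 cm
229,791.1 = 1.118 × 10⁻⁵ × 4.8 × N²
N² = 229,791.1 / (5.3664 × 10⁻⁵) = 4,282,034,511
N ≈ √4,282,034,511 ≈ 65,437.3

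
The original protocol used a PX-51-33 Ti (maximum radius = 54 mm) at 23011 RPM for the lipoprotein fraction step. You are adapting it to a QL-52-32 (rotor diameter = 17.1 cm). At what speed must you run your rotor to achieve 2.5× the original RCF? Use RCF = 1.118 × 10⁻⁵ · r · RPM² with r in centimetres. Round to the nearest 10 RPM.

28910 RPM

Original rotor: r = 54 mm = 5.4 cm
RCF_original = 1.118 × 10⁻⁵ × 5.4 × (23011)² = 1.118 × 10⁻⁵ × 5.4 × 529,506,121 ≈ 31,967.3 × g
Target RCF = 2.5 × 31,967.3 ≈ 79,918.2 × g
Your rotor: r = 17.1 / 2 = 8.55 cm
79,918.2 = 1.118 × 10⁻⁵ × 8.55 × N²
N² = 79,918.2 / (9.5589 × 10⁻⁵) = 836,060,635
N ≈ √836,060,635 ≈ 28,914.7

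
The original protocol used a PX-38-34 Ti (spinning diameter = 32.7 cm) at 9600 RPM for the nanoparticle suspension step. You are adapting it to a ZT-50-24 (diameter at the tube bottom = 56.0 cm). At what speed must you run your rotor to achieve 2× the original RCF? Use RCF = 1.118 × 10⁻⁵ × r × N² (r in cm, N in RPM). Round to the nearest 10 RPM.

Original rotor: r = 32.7 / 2 = 16.35 cm
RCF = 1.118 × 10⁻⁵ × r × N²
RCF_original = 1.118 × 10⁻⁵ × 16.35 × (9600)² = 1.118 × 10⁻⁵ × 16.35 × 92,160,000 ≈ 16,846.2 × g
Target RCF = 2 × 16,846.2 ≈ 33,692.4 × g
Your rotor: r = 56.0 / 2 = 28 cm
33,692.4 = 1.118 × 10⁻⁵ × 28 × N²
N² = 33,692.4 / (31.304 × 10⁻⁵) = 107,629,696
N ≈ √107,629,696 ≈ 10,374.5

10370 RPM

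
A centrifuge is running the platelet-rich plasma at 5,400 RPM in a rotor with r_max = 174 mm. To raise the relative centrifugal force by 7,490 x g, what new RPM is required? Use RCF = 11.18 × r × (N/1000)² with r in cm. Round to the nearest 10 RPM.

8230 RPM

r = 174 mm = 17.4 cm
Current RCF = 11.18 × 17.4 × (5.4)² = 11.18 × 17.4 × 29.16 ≈ 5,672.6 × g
Target RCF = 5,672.6 + 7,490 = 13,162.6 × g
(N/1000)² = 13,162.6 / 194.532 = 67.6629
N = 1000 × √67.6629 ≈ 8,225.7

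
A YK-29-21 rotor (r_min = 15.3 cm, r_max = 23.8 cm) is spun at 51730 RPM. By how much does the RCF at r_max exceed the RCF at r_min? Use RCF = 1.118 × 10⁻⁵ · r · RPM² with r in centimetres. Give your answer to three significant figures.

254000 ×g

RCF_max = 1.118 × 10⁻⁵ × 23.8 × (51730)² = 1.118 × 10⁻⁵ × 23.8 × 2,675,992,900 ≈ 712,038.9 × g
RCF_min = 1.118 × 10⁻⁵ × 15.3 × (51730)² = 1.118 × 10⁻⁵ × 15.3 × 2,675,992,900 ≈ 457,739.3 × g
ΔRCF = 712,038.9 − 457,739.3 = 254,299.6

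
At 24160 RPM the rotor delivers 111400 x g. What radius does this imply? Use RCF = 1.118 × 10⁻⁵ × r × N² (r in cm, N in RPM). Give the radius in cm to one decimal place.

RCF = 1.118 × 10⁻⁵ × r × N²
111400 = 1.118 × 10⁻⁵ × r × (24160)²
r = 111400 / (1.118 × 10⁻⁵ × 583,705,600) = 111400 / 6525.829 ≈ 17.071 cm

17.1 cm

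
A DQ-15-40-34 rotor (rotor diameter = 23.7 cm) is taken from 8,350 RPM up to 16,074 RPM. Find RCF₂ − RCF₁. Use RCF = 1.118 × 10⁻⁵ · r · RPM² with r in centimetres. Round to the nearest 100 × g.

≈ 25000 x g

r = 23.7 / 2 = 11.85 cm
RCF₁ = 1.118 × 10⁻⁵ × 11.85 × (8350)² = 1.118 × 10⁻⁵ × 11.85 × 69,722,500 ≈ 9,237 × g
RCF₂ = 1.118 × 10⁻⁵ × 11.85 × (16074)² = 1.118 × 10⁻⁵ × 11.85 × 258,373,476 ≈ 34,230.1 × g
Increase = 34,230.1 − 9,237 = 24,993.1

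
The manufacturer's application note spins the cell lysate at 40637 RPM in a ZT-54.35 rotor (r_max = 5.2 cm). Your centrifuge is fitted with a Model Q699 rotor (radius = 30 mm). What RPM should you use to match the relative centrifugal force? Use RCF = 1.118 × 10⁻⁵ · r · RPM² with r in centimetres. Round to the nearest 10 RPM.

RCF_original = 1.118 × 10⁻⁵ × 5.2 × (40637)² = 1.118 × 10⁻⁵ × 5.2 × 1,651,365,769 ≈ 96,003.8 × g
Your rotor: r = 30 mm = 3.0 cm
96,003.8 = 1.118 × 10⁻⁵ × 3 × N²
N² = 96,003.8 / (3.354 × 10⁻⁵) = 2,862,367,323
N ≈ √2,862,367,323 ≈ 53,501.1

≈ 53500 RPM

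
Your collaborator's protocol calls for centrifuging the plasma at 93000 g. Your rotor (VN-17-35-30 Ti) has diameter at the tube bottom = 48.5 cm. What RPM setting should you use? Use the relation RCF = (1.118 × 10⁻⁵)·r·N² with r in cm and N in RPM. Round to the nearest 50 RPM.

N ≈ 18500 RPM

r = 48.5 / 2 = 24.25 cm
93,000 = 1.118 × 10⁻⁵ × 24.25 × N²
N² = 93,000 / (27.1115 × 10⁻⁵) = 343,027,866
N ≈ √343,027,866 ≈ 18,521.0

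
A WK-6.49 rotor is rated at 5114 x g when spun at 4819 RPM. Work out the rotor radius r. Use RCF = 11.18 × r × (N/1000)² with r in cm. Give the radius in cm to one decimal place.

5114 = 11.18 × r × (4.819)²
r = 5114 / (11.18 × 23.222761) = 5114 / 259.6305 ≈ 19.697 cm

≈ 19.7 cm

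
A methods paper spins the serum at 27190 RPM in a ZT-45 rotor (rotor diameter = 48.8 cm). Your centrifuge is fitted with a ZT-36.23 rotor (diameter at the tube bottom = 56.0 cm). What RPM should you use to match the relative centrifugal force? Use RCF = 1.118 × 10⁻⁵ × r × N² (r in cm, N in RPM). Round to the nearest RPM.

Original rotor: r = 48.8 / 2 = 24.4 cm
RCF = 1.118 × 10⁻⁵ × r × N²
RCF_original = 1.118 × 10⁻⁵ × 24.4 × (27190)² = 1.118 × 10⁻⁵ × 24.4 × 739,296,100 ≈ 201,674.1 × g
Your rotor: r = 56.0 / 2 = 28 cm
201,674.1 = 1.118 × 10⁻⁵ × 28 × N²
N² = 201,674.1 / (31.304 × 10⁻⁵) = 644,243,867
N ≈ √644,243,867 ≈ 25,382.0

≈ 25382 RPM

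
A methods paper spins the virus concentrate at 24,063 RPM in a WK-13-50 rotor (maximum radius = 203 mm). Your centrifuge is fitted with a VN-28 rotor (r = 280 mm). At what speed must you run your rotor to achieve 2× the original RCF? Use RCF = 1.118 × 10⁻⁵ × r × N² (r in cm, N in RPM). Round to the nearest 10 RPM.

Original rotor: r = 203 mm = 20.3 cm
RCF_original = 1.118 × 10⁻⁵ × 20.3 × (24063)² = 1.118 × 10⁻⁵ × 20.3 × 579,027,969 ≈ 131,412.7 × g
Target RCF = 2 × 131,412.7 ≈ 262,825.4 × g
Your rotor: r = 280 mm = 28.0 cm
262,825.4 = 1.118 × 10⁻⁵ × 28 × N²
N² = 262,825.4 / (31.304 × 10⁻⁵) = 839,590,468
N ≈ √839,590,468 ≈ 28,975.7

≈ 28980 RPM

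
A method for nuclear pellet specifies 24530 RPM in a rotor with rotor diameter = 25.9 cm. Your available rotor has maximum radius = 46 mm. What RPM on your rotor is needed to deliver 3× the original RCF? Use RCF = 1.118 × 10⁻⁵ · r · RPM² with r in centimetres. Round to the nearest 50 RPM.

≈ 71300 RPM

Original rotor: r = 25.9 / 2 = 12.95 cm
RCF_original = 1.118 × 10⁻⁵ × 12.95 × (24530)² = 1.118 × 10⁻⁵ × 12.95 × 601,720,900 ≈ 87,117.8 × g
Target RCF = 3 × 87,117.8 ≈ 261,353.4 × g
Your rotor: r = 46 mm = 4.6 cm
261,353.4 = 1.118 × 10⁻⁵ × 4.6 × N²
N² = 261,353.4 / (5.1428 × 10⁻⁵) = 5,081,928,133
N ≈ √5,081,928,133 ≈ 71,287.6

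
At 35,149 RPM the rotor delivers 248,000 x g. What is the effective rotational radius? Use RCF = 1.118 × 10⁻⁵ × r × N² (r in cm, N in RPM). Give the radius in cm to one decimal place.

r ≈ 18.0 cm

248000 = 1.118 × 10⁻⁵ × r × (35149)²
r = 248000 / (1.118 × 10⁻⁵ × 1,235,452,201) = 248000 / 13812.36 ≈ 17.955 cm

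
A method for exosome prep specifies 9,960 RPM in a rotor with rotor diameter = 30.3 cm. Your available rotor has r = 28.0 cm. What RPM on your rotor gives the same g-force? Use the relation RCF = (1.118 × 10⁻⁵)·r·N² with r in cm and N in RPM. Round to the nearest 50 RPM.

Original rotor: r = 30.3 / 2 = 15.15 cm
RCF = 1.118 × 10⁻⁵ × r × N²
RCF_original = 1.118 × 10⁻⁵ × 15.15 × (9960)² = 1.118 × 10⁻⁵ × 15.15 × 99,201,600 ≈ 16,802.5 × g
16,802.5 = 1.118 × 10⁻⁵ × 28 × N²
N² = 16,802.5 / (31.304 × 10⁻⁵) = 53,675,249
N ≈ √53,675,249 ≈ 7,326.3

7350 RPM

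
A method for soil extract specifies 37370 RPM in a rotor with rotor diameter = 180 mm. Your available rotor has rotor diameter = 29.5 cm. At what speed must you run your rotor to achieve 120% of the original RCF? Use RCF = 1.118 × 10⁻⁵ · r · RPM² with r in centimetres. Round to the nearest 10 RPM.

31980 RPM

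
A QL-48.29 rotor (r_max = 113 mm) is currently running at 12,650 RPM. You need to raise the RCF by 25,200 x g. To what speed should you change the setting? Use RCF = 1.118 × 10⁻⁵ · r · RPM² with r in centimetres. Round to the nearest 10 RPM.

r = 113 mm = 11.3 cm
Current RCF = 1.118 × 10⁻⁵ × 11.3 × (12650)² = 1.118 × 10⁻⁵ × 11.3 × 160,022,500 ≈ 20,216.3 × g
Target RCF = 20,216.3 + 25,200 = 45,416.3 × g
N² = 45,416.3 / (12.6334 × 10⁻⁵) = 359,493,881
N ≈ √359,493,881 ≈ 18,960.3

18960 RPM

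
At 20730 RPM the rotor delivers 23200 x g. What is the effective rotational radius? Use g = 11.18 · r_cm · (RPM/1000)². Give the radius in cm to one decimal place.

r ≈ 4.8 cm

RCF = 11.18 × r × (N/1000)²
23200 = 11.18 × r × (20.73)²
r = 23200 / (11.18 × 429.7329) = 23200 / 4804.414 ≈ 4.829 cm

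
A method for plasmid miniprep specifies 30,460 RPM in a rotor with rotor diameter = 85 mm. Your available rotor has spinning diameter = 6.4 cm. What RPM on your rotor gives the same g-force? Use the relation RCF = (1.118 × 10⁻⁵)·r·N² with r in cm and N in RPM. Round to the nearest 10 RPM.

≈ 35100 RPM

Original rotor: r = 85 mm / 2 = 42.5 mm = 4.25 cm
RCF = 1.118 × 10⁻⁵ × r × N²
RCF_original = 1.118 × 10⁻⁵ × 4.25 × (30460)² = 1.118 × 10⁻⁵ × 4.25 × 927,811,600 ≈ 44,085 × g
Your rotor: r = 6.4 / 2 = 3.2 cm
44,085 = 1.118 × 10⁻⁵ × 3.2 × N²
N² = 44,085 / (3.5776 × 10⁻⁵) = 1,232,250,671
N ≈ √1,232,250,671 ≈ 35,103.4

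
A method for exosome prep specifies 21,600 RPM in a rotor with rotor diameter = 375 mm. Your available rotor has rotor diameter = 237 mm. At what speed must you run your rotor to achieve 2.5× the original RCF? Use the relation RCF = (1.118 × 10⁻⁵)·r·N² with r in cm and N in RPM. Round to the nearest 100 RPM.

43000 RPM

Original rotor: r = 375 mm / 2 = 187.5 mm = 18.75 cm
RCF_original = 1.118 × 10⁻⁵ × 18.75 × (21600)² = 1.118 × 10⁻⁵ × 18.75 × 466,560,000 ≈ 97,802.6 × g
Target RCF = 2.5 × 97,802.6 ≈ 244,506.5 × g
Your rotor: r = 237 mm / 2 = 118.5 mm = 11.85 cm
244,506.5 = 1.118 × 10⁻⁵ × 11.85 × N²
N² = 244,506.5 / (13.2483 × 10⁻⁵) = 1,845,568,865
N ≈ √1,845,568,865 ≈ 42,960.1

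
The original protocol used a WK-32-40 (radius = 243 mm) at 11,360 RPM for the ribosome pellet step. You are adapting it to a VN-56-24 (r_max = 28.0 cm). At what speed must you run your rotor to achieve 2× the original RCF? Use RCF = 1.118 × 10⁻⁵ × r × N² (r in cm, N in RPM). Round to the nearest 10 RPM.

14970 RPM

Original rotor: r = 243 mm = 24.3 cm
RCF_original = 1.118 × 10⁻⁵ × 24.3 × (11360)² = 1.118 × 10⁻⁵ × 24.3 × 129,049,600 ≈ 35,059.4 × g
Target RCF = 2 × 35,059.4 ≈ 70,118.8 × g
70,118.8 = 1.118 × 10⁻⁵ × 28 × N²
N² = 70,118.8 / (31.304 × 10⁻⁵) = 223,993,100
N ≈ √223,993,100 ≈ 14,966.4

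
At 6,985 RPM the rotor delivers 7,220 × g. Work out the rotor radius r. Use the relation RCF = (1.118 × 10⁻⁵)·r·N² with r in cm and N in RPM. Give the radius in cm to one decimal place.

r ≈ 13.2 cm

7220 = 1.118 × 10⁻⁵ × r × (6985)²
r = 7220 / (1.118 × 10⁻⁵ × 48,790,225) = 7220 / 545.4747 ≈ 13.236 cm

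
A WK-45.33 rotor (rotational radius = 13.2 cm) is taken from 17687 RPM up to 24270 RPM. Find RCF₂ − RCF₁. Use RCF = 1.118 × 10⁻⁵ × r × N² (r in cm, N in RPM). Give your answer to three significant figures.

≈ 40800 g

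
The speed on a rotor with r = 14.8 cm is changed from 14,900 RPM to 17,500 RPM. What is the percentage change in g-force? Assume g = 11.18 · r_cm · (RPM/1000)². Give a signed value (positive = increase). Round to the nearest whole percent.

RCF ∝ N², so the ratio is (17500/14900)² = (1.174497)² = 1.3794.
Change = 1.3794 − 1 = +0.3794 → +37.9%.

+38%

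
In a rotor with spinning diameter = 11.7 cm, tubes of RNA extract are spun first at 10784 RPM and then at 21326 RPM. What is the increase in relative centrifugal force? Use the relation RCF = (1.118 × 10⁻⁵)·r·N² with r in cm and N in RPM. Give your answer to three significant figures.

≈ 22100 g

r = 11.7 / 2 = 5.85 cm
RCF₁ = 1.118 × 10⁻⁵ × 5.85 × (10784)² = 1.118 × 10⁻⁵ × 5.85 × 116,294,656 ≈ 7,606 × g
RCF₂ = 1.118 × 10⁻⁵ × 5.85 × (21326)² = 1.118 × 10⁻⁵ × 5.85 × 454,798,276 ≈ 29,745.2 × g
Increase = 29,745.2 − 7,606 = 22,139.2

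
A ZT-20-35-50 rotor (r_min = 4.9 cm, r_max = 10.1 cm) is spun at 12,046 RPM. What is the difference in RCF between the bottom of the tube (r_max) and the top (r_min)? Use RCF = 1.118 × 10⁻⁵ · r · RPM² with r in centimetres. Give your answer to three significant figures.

RCF_max = 1.118 × 10⁻⁵ × 10.1 × (12046)² = 1.118 × 10⁻⁵ × 10.1 × 145,106,116 ≈ 16,385.1 × g
RCF_min = 1.118 × 10⁻⁵ × 4.9 × (12046)² = 1.118 × 10⁻⁵ × 4.9 × 145,106,116 ≈ 7,949.2 × g
ΔRCF = 16,385.1 − 7,949.2 = 8,435.9

8440 x g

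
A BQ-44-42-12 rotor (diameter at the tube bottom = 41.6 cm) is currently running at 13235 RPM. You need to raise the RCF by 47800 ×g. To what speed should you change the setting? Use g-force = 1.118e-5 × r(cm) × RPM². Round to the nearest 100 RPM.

≈ 19500 RPM

r = 41.6 / 2 = 20.8 cm
Current RCF = 1.118 × 10⁻⁵ × 20.8 × (13235)² = 1.118 × 10⁻⁵ × 20.8 × 175,165,225 ≈ 40,733.6 × g
Target RCF = 40,733.6 + 47,800 = 88,533.6 × g
N² = 88,533.6 / (23.2544 × 10⁻⁵) = 380,717,628
N ≈ √380,717,628 ≈ 19,512.0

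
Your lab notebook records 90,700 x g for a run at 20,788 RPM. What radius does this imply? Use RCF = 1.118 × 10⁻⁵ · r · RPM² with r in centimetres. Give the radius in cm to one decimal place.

RCF = 1.118 × 10⁻⁵ × r × N²
90700 = 1.118 × 10⁻⁵ × r × (20788)²
r = 90700 / (1.118 × 10⁻⁵ × 432,140,944) = 90700 / 4831.336 ≈ 18.773 cm

18.8 cm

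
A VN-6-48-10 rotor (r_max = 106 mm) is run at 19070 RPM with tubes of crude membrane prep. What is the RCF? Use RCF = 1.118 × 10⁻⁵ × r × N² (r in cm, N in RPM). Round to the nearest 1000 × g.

r = 106 mm = 10.6 cm
RCF = 1.118 × 10⁻⁵ × 10.6 × (19070)² = 1.118 × 10⁻⁵ × 10.6 × 363,664,900 ≈ 43,097.2 × g

RCF ≈ 43000 x g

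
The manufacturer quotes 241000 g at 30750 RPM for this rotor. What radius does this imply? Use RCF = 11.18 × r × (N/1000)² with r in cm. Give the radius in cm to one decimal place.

241000 = 11.18 × r × (30.75)²
r = 241000 / (11.18 × 945.5625) = 241000 / 10571.39 ≈ 22.797 cm

22.8 cm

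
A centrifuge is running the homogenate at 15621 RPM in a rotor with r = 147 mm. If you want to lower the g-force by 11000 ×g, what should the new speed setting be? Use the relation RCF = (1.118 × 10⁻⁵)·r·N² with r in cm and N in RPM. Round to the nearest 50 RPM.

13300 RPM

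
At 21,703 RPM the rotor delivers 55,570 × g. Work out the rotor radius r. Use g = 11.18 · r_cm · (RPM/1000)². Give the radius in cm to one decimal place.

≈ 10.6 cm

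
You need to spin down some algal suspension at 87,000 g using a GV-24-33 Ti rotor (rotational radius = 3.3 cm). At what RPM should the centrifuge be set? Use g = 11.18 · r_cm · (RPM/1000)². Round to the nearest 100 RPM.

N ≈ 48600 RPM

87,000 = 11.18 × 3.3 × (N/1000)²
(N/1000)² = 87,000 / 36.894 = 2358.107
N = 1000 × √2358.107 ≈ 48,560.3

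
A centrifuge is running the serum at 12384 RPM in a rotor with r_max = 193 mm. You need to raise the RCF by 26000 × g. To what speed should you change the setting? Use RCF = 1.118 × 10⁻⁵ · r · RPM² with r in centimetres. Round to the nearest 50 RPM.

r = 193 mm = 19.3 cm
Current RCF = 1.118 × 10⁻⁵ × 19.3 × (12384)² = 1.118 × 10⁻⁵ × 19.3 × 153,363,456 ≈ 33,091.8 × g
Target RCF = 33,091.8 + 26,000 = 59,091.8 × g
N² = 59,091.8 / (21.5774 × 10⁻⁵) = 273,859,687
N ≈ √273,859,687 ≈ 16,548.7

N₂ ≈ 16550 RPM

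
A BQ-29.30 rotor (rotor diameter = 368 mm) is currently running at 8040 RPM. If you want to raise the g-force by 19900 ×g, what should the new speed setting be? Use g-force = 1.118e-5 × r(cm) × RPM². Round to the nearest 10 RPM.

r = 368 mm / 2 = 184 mm = 18.4 cm
Current RCF = 1.118 × 10⁻⁵ × 18.4 × (8040)² = 1.118 × 10⁻⁵ × 18.4 × 64,641,600 ≈ 13,297.6 × g
Target RCF = 13,297.6 + 19,900 = 33,197.6 × g
N² = 33,197.6 / (20.5712 × 10⁻⁵) = 161,379,015
N ≈ √161,379,015 ≈ 12,703.5

12700 RPM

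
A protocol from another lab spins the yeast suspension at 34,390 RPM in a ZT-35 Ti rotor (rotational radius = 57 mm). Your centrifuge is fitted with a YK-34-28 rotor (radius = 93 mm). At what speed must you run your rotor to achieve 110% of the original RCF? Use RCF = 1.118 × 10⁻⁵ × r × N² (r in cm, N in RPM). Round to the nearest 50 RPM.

Original rotor: r = 57 mm = 5.7 cm
RCF_original = 1.118 × 10⁻⁵ × 5.7 × (34390)² = 1.118 × 10⁻⁵ × 5.7 × 1,182,672,100 ≈ 75,367 × g
Target RCF = 1.1 × 75,367 ≈ 82,903.7 × g
Your rotor: r = 93 mm = 9.3 cm
82,903.7 = 1.118 × 10⁻⁵ × 9.3 × N²
N² = 82,903.7 / (10.3974 × 10⁻⁵) = 797,350,299
N ≈ √797,350,299 ≈ 28,237.4

≈ 28250 RPM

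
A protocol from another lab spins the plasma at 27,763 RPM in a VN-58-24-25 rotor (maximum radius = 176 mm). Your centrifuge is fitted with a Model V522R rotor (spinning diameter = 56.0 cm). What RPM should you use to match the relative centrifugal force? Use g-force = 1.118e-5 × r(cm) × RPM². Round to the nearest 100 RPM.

22000 RPM

Original rotor: r = 176 mm = 17.6 cm
RCF = 1.118 × 10⁻⁵ × r × N²
RCF_original = 1.118 × 10⁻⁵ × 17.6 × (27763)² = 1.118 × 10⁻⁵ × 17.6 × 770,784,169 ≈ 151,665.7 × g
Your rotor: r = 56.0 / 2 = 28 cm
151,665.7 = 1.118 × 10⁻⁵ × 28 × N²
N² = 151,665.7 / (31.304 × 10⁻⁵) = 484,493,036
N ≈ √484,493,036 ≈ 22,011.2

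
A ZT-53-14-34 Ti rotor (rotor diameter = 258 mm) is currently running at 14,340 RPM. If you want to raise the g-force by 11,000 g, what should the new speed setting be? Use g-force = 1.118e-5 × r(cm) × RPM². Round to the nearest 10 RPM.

r = 258 mm / 2 = 129 mm = 12.9 cm
Current RCF = 1.118 × 10⁻⁵ × 12.9 × (14340)² = 1.118 × 10⁻⁵ × 12.9 × 205,635,600 ≈ 29,657.2 × g
Target RCF = 29,657.2 + 11,000 = 40,657.2 × g
N² = 40,657.2 / (14.4222 × 10⁻⁵) = 281,907,060
N ≈ √281,907,060 ≈ 16,790.1

16790 RPM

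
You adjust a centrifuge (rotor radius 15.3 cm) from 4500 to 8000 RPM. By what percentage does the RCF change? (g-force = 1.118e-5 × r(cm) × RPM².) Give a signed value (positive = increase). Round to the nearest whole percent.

RCF ∝ N², so the ratio is (8000/4500)² = (1.777778)² = 3.1605.
Change = 3.1605 − 1 = +2.1605 → +216.0%.

+216%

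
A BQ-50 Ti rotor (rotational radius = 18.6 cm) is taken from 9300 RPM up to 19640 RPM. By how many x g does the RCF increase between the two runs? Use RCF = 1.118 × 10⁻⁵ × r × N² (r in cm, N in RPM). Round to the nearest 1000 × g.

62000 x g

RCF₁ = 1.118 × 10⁻⁵ × 18.6 × (9300)² = 1.118 × 10⁻⁵ × 18.6 × 86,490,000 ≈ 17,985.4 × g
RCF₂ = 1.118 × 10⁻⁵ × 18.6 × (19640)² = 1.118 × 10⁻⁵ × 18.6 × 385,729,600 ≈ 80,211.7 × g
Increase = 80,211.7 − 17,985.4 = 62,226.3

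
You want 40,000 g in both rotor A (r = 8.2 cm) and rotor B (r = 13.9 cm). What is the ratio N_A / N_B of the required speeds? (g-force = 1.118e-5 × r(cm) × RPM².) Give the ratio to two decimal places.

1.30

At fixed RCF, N ∝ 1/√r, so N_A/N_B = √(r_B/r_A) = √(13.9/8.2) = √1.695122 = 1.3020.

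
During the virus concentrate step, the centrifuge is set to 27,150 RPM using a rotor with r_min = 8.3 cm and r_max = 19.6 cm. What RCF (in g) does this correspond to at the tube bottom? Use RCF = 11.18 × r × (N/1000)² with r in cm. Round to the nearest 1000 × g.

≈ 162000 g

Use r_max = 19.6 cm.
RCF = 11.18 × 19.6 × (27.15)² = 11.18 × 19.6 × 737.1225 ≈ 161,524.2 × g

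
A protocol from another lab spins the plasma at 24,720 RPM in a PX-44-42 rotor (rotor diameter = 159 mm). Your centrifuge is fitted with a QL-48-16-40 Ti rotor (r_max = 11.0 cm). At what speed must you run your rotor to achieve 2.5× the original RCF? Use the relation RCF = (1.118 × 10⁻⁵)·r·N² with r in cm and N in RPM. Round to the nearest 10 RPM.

Original rotor: r = 159 mm / 2 = 79.5 mm = 7.95 cm
RCF_original = 1.118 × 10⁻⁵ × 7.95 × (24720)² = 1.118 × 10⁻⁵ × 7.95 × 611,078,400 ≈ 54,313.3 × g
Target RCF = 2.5 × 54,313.3 ≈ 135,783.2 × g
135,783.2 = 1.118 × 10⁻⁵ × 11 × N²
N² = 135,783.2 / (12.298 × 10⁻⁵) = 1,104,107,985
N ≈ √1,104,107,985 ≈ 33,228.1

33230 RPM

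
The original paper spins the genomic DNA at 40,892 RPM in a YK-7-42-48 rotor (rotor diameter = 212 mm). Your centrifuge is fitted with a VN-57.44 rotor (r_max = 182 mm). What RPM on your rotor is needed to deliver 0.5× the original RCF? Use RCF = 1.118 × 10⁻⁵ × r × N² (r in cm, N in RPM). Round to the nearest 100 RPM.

Original rotor: r = 212 mm / 2 = 106 mm = 10.6 cm
RCF_original = 1.118 × 10⁻⁵ × 10.6 × (40892)² = 1.118 × 10⁻⁵ × 10.6 × 1,672,155,664 ≈ 198,163.8 × g
Target RCF = 0.5 × 198,163.8 ≈ 99,081.9 × g
Your rotor: r = 182 mm = 18.2 cm
99,081.9 = 1.118 × 10⁻⁵ × 18.2 × N²
N² = 99,081.9 / (20.3476 × 10⁻⁵) = 486,946,372
N ≈ √486,946,372 ≈ 22,066.9

≈ 22100 RPM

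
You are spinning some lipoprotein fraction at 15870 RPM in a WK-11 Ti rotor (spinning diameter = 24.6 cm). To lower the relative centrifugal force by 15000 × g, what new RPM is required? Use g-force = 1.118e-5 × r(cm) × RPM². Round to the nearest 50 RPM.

N₂ ≈ 11950 RPM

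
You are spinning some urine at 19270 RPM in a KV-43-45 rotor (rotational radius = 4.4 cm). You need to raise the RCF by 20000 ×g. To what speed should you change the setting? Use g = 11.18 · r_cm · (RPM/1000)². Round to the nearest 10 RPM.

Current RCF = 11.18 × 4.4 × (19.27)² = 11.18 × 4.4 × 371.3329 ≈ 18,266.6 × g
Target RCF = 18,266.6 + 20,000 = 38,266.6 × g
(N/1000)² = 38,266.6 / 49.192 = 777.9029
N = 1000 × √777.9029 ≈ 27,890.9

N₂ ≈ 27890 RPM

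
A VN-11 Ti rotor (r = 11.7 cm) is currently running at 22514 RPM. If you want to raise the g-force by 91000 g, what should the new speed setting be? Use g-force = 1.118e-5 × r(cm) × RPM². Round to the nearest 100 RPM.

N₂ ≈ 34700 RPM

Current RCF = 1.118 × 10⁻⁵ × 11.7 × (22514)² = 1.118 × 10⁻⁵ × 11.7 × 506,880,196 ≈ 66,303 × g
Target RCF = 66,303 + 91,000 = 157,303 × g
N² = 157,303 / (13.0806 × 10⁻⁵) = 1,202,567,161
N ≈ √1,202,567,161 ≈ 34,678.1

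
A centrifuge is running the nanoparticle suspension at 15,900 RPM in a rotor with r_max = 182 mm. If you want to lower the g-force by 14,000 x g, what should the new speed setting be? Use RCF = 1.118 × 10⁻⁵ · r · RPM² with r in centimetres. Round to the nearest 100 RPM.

N₂ ≈ 13600 RPM

r = 182 mm = 18.2 cm
Current RCF = 1.118 × 10⁻⁵ × 18.2 × (15900)² = 1.118 × 10⁻⁵ × 18.2 × 252,810,000 ≈ 51,440.8 × g
Target RCF = 51,440.8 − 14,000 = 37,440.8 × g
N² = 37,440.8 / (20.3476 × 10⁻⁵) = 184,005,976
N ≈ √184,005,976 ≈ 13,564.9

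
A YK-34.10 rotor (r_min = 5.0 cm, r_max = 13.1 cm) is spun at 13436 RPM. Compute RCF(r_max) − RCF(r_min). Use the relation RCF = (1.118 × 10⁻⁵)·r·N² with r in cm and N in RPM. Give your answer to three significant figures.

ΔRCF ≈ 16300 ×g

RCF_max = 1.118 × 10⁻⁵ × 13.1 × (13436)² = 1.118 × 10⁻⁵ × 13.1 × 180,526,096 ≈ 26,439.5 × g
RCF_min = 1.118 × 10⁻⁵ × 5 × (13436)² = 1.118 × 10⁻⁵ × 5 × 180,526,096 ≈ 10,091.4 × g
ΔRCF = 26,439.5 − 10,091.4 = 16,348.1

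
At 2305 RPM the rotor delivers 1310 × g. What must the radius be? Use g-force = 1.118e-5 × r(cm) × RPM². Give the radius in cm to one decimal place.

RCF = 1.118 × 10⁻⁵ × r × N²
1310 = 1.118 × 10⁻⁵ × r × (2305)²
r = 1310 / (1.118 × 10⁻⁵ × 5,313,025) = 1310 / 59.39962 ≈ 22.054 cm

22.1 cm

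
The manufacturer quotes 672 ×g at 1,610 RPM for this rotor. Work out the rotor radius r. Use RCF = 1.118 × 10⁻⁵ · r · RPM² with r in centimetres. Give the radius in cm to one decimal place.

≈ 23.2 cm

672 = 1.118 × 10⁻⁵ × r × (1610)²
r = 672 / (1.118 × 10⁻⁵ × 2,592,100) = 672 / 28.97968 ≈ 23.189 cm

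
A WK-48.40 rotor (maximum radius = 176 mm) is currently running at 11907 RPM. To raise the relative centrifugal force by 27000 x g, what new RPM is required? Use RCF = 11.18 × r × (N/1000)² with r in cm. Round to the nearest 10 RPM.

r = 176 mm = 17.6 cm
Current RCF = 11.18 × 17.6 × (11.907)² = 11.18 × 17.6 × 141.776649 ≈ 27,897.1 × g
Target RCF = 27,897.1 + 27,000 = 54,897.1 × g
(N/1000)² = 54,897.1 / 196.768 = 278.994
N = 1000 × √278.994 ≈ 16,703.1

≈ 16700 RPM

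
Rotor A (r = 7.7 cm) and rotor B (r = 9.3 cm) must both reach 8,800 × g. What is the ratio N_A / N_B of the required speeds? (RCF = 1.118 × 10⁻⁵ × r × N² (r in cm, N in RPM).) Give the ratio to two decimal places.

1.10

At fixed RCF, N ∝ 1/√r, so N_A/N_B = √(r_B/r_A) = √(9.3/7.7) = √1.207792 = 1.0990.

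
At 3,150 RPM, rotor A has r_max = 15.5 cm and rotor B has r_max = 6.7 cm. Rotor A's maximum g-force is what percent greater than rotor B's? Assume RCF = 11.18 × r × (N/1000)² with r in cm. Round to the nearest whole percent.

At equal RPM, RCF scales linearly with r: ratio = 15.5 / 6.7 = 2.3134.
So rotor A delivers 131.3% more g-force.

131%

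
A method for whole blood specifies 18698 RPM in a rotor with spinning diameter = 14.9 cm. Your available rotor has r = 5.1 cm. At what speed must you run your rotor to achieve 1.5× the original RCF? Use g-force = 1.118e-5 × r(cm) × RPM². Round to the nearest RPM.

Original rotor: r = 14.9 / 2 = 7.45 cm
RCF = 1.118 × 10⁻⁵ × r × N²
RCF_original = 1.118 × 10⁻⁵ × 7.45 × (18698)² = 1.118 × 10⁻⁵ × 7.45 × 349,615,204 ≈ 29,119.8 × g
Target RCF = 1.5 × 29,119.8 ≈ 43,679.7 × g
43,679.7 = 1.118 × 10⁻⁵ × 5.1 × N²
N² = 43,679.7 / (5.7018 × 10⁻⁵) = 766,068,610
N ≈ √766,068,610 ≈ 27,677.9

≈ 27678 RPM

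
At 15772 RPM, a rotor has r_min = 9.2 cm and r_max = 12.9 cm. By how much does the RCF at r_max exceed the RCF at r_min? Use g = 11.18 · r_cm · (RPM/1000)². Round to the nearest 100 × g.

≈ 10300 ×g

RCF_max = 11.18 × 12.9 × (15.772)² = 11.18 × 12.9 × 248.755984 ≈ 35,876.1 × g
RCF_min = 11.18 × 9.2 × (15.772)² = 11.18 × 9.2 × 248.755984 ≈ 25,586 × g
ΔRCF = 35,876.1 − 25,586 = 10,290.1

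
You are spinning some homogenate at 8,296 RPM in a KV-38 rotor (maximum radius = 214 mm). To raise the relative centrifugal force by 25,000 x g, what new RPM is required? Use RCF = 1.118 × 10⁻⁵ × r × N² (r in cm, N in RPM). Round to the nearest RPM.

r = 214 mm = 21.4 cm
Current RCF = 1.118 × 10⁻⁵ × 21.4 × (8296)² = 1.118 × 10⁻⁵ × 21.4 × 68,823,616 ≈ 16,466.2 × g
Target RCF = 16,466.2 + 25,000 = 41,466.2 × g
N² = 41,466.2 / (23.9252 × 10⁻⁵) = 173,316,002
N ≈ √173,316,002 ≈ 13,165.0

≈ 13165 RPM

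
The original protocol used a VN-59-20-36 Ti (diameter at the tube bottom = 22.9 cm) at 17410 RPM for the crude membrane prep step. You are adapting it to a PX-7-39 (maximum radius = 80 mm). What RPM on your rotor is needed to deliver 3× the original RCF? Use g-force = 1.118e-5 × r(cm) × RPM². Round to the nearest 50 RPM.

≈ 36100 RPM

Original rotor: r = 22.9 / 2 = 11.45 cm
RCF_original = 1.118 × 10⁻⁵ × 11.45 × (17410)² = 1.118 × 10⁻⁵ × 11.45 × 303,108,100 ≈ 38,801.2 × g
Target RCF = 3 × 38,801.2 ≈ 116,403.6 × g
Your rotor: r = 80 mm = 8.0 cm
116,403.6 = 1.118 × 10⁻⁵ × 8 × N²
N² = 116,403.6 / (8.944 × 10⁻⁵) = 1,301,471,377
N ≈ √1,301,471,377 ≈ 36,075.9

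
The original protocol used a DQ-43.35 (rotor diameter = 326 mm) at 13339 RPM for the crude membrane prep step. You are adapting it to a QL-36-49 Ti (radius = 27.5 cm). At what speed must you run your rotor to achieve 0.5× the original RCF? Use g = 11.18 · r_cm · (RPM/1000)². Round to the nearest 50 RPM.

Original rotor: r = 326 mm / 2 = 163 mm = 16.3 cm
RCF_original = 11.18 × 16.3 × (13.339)² = 11.18 × 16.3 × 177.928921 ≈ 32,424.7 × g
Target RCF = 0.5 × 32,424.7 ≈ 16,212.4 × g
16,212.4 = 11.18 × 27.5 × (N/1000)²
(N/1000)² = 16,212.4 / 307.45 = 52.73183
N = 1000 × √52.73183 ≈ 7,261.7

7250 RPM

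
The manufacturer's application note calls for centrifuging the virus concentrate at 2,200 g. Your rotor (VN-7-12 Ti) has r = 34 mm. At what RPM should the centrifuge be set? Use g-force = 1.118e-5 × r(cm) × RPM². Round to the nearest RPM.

N ≈ 7608 RPM

r = 34 mm = 3.4 cm
RCF = 1.118 × 10⁻⁵ × r × N²
2,200 = 1.118 × 10⁻⁵ × 3.4 × N²
N² = 2,200 / (3.8012 × 10⁻⁵) = 57,876,460
N ≈ √57,876,460 ≈ 7,607.7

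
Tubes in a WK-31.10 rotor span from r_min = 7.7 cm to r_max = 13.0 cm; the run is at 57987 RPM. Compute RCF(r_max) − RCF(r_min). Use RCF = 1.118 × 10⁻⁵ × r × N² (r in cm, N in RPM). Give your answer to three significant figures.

RCF_max = 1.118 × 10⁻⁵ × 13 × (57987)² = 1.118 × 10⁻⁵ × 13 × 3,362,492,169 ≈ 488,704.6 × g
RCF_min = 1.118 × 10⁻⁵ × 7.7 × (57987)² = 1.118 × 10⁻⁵ × 7.7 × 3,362,492,169 ≈ 289,463.5 × g
ΔRCF = 488,704.6 − 289,463.5 = 199,241.1

199000 ×g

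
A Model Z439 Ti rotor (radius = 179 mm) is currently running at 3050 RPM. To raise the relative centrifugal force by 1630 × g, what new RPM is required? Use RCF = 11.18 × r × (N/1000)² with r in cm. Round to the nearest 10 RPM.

4180 RPM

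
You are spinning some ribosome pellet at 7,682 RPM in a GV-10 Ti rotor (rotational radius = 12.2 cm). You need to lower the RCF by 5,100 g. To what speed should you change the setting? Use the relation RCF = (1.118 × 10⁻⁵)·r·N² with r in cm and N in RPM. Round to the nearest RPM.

4650 RPM

Current RCF = 1.118 × 10⁻⁵ × 12.2 × (7682)² = 1.118 × 10⁻⁵ × 12.2 × 59,013,124 ≈ 8,049.2 × g
Target RCF = 8,049.2 − 5,100 = 2,949.2 × g
N² = 2,949.2 / (13.6396 × 10⁻⁵) = 21,622,335
N ≈ √21,622,335 ≈ 4,650.0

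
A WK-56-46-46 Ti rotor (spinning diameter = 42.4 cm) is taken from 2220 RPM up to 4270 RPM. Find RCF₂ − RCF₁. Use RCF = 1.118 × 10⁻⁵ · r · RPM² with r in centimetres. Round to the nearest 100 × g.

3200 x g

r = 42.4 / 2 = 21.2 cm
RCF₁ = 1.118 × 10⁻⁵ × 21.2 × (2220)² = 1.118 × 10⁻⁵ × 21.2 × 4,928,400 ≈ 1,168.1 × g
RCF₂ = 1.118 × 10⁻⁵ × 21.2 × (4270)² = 1.118 × 10⁻⁵ × 21.2 × 18,232,900 ≈ 4,321.5 × g
Increase = 4,321.5 − 1,168.1 = 3,153.4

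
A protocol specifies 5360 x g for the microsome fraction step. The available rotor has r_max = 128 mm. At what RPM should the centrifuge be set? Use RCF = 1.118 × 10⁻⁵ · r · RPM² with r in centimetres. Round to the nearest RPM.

N ≈ 6120 RPM

r = 128 mm = 12.8 cm
5,360 = 1.118 × 10⁻⁵ × 12.8 × N²
N² = 5,360 / (14.3104 × 10⁻⁵) = 37,455,277
N ≈ √37,455,277 ≈ 6,120.1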